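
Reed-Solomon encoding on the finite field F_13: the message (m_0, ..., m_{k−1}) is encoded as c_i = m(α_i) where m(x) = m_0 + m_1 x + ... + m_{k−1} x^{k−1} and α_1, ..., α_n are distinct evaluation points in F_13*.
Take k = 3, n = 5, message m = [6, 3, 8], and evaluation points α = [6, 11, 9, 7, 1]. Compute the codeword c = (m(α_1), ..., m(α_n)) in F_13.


c = [0, 6, 5, 3, 4]

Message polynomial: m(x) = 6 + 3·x + 8·x^2 (mod 13).
For each evaluation point α_i, compute m(α_i) mod 13:
  α_1 = 6: Horner steps 8 → 12 → 0, so m(6) = 0.
  α_2 = 11: Horner steps 8 → 0 → 6, so m(11) = 6.
  α_3 = 9: Horner steps 8 → 10 → 5, so m(9) = 5.
  α_4 = 7: Horner steps 8 → 7 → 3, so m(7) = 3.
  α_5 = 1: Horner steps 8 → 11 → 4, so m(1) = 4.
Codeword c = [0, 6, 5, 3, 4] ∈ F_13^5.


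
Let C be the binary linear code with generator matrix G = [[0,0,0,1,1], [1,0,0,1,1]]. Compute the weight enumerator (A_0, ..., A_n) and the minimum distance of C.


Weight distribution: A_0 = 1, A_1 = 1, A_2 = 1, A_3 = 1. Minimum distance d = 1.

Enumerate all 2^2 = 4 messages m ∈ F_2^2.
For each, compute codeword c = mG in F_2^5, then tally its weight.
  m = 00 → c = 00000, weight = 0.
  m = 10 → c = 00011, weight = 2.
  m = 01 → c = 10011, weight = 3.
  m = 11 → c = 10000, weight = 1.
Tally weights:
  weight 0: 1 codewords.
  weight 1: 1 codewords.
  weight 2: 1 codewords.
  weight 3: 1 codewords.
Minimum distance d = smallest w > 0 with A_w > 0 = 1.
Sanity: Σ A_w = 4 = 2^2 = 4 ✓.


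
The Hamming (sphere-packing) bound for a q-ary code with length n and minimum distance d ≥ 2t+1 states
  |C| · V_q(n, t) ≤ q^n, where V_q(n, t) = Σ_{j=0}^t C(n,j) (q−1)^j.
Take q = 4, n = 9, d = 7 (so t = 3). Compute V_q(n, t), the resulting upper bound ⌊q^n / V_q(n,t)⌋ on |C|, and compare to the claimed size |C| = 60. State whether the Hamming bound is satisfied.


V_q(n, t) = 2620, q^n = 262144, Hamming bound = 100, |C| = 60 ≤ bound (satisfied).

Step 1: Compute V_q(n, t) = Σ_{j=0}^3 C(n, j) (q−1)^j.
  j = 0: C(9,0)·(3)^0 = 1·1 = 1.
  j = 1: C(9,1)·(3)^1 = 9·3 = 27.
  j = 2: C(9,2)·(3)^2 = 36·9 = 324.
  j = 3: C(9,3)·(3)^3 = 84·27 = 2268.
  V_q(n, t) = 1 + 27 + 324 + 2268 = 2620.
Step 2: q^n = 4^9 = 262144.
Step 3: Hamming bound ⌊q^n / V_q(n,t)⌋ = ⌊262144/2620⌋ = 100.
Step 4: Compare |C| = 60 to 100: satisfied.
The claimed |C| lies below the Hamming bound.


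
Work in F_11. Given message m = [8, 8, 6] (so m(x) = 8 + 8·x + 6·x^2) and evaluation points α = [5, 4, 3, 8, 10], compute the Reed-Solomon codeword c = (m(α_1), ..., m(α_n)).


c = [0, 4, 9, 5, 6]

Message polynomial: m(x) = 8 + 8·x + 6·x^2 (mod 11).
For each evaluation point α_i, compute m(α_i) mod 11:
  α_1 = 5: Horner steps 6 → 5 → 0, so m(5) = 0.
  α_2 = 4: Horner steps 6 → 10 → 4, so m(4) = 4.
  α_3 = 3: Horner steps 6 → 4 → 9, so m(3) = 9.
  α_4 = 8: Horner steps 6 → 1 → 5, so m(8) = 5.
  α_5 = 10: Horner steps 6 → 2 → 6, so m(10) = 6.
Codeword c = [0, 4, 9, 5, 6] ∈ F_11^5.


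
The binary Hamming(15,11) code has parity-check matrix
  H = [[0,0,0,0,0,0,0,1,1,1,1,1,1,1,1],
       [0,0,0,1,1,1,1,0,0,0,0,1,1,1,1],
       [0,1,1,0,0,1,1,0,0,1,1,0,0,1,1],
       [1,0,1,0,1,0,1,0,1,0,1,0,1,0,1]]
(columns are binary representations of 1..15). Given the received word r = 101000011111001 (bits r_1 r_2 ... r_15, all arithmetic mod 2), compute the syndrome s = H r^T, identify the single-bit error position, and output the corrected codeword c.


s = (0, 0, 0, 1)^T, error position = 1, corrected codeword c = 001000011111001

Compute s = H r^T mod 2 one row at a time:
  s_1 = 1 + 1 + 1 + 1 + 1 + 0 + 0 + 1 = 6 ≡ 0 (mod 2).
  s_2 = 0 + 0 + 0 + 0 + 1 + 0 + 0 + 1 = 2 ≡ 0 (mod 2).
  s_3 = 0 + 1 + 0 + 0 + 1 + 1 + 0 + 1 = 4 ≡ 0 (mod 2).
  s_4 = 1 + 1 + 0 + 0 + 1 + 1 + 0 + 1 = 5 ≡ 1 (mod 2).
s = (0, 0, 0, 1)^T — this equals column 1 of H (binary 0001), so error is at position 1.
Correct: flip bit 1 of r = 101000011111001 to get c = 001000011111001.


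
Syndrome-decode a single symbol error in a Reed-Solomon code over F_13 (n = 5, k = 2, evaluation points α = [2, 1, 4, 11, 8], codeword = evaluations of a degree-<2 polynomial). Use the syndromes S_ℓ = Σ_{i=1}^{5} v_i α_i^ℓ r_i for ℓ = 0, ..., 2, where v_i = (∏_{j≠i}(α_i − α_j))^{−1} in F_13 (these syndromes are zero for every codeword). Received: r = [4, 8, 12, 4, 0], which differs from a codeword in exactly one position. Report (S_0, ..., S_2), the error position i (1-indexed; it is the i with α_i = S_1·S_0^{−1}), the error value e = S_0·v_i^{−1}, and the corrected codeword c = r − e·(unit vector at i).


S = (10, 7, 1), error at position 1, error magnitude e = 12, c = [5, 8, 12, 4, 0].

Step 1: column multipliers v_i = (∏_{j≠i}(α_i − α_j))^{−1} mod 13.
  i = 1 (α = 2): (2−1)(2−4)(2−11)(2−8) = 1·(−2)·(−9)·(−6) = −108 ≡ 9, so v_1 = 9^{−1} = 3 (mod 13).
  i = 2 (α = 1): (1−2)(1−4)(1−11)(1−8) = (−1)·(−3)·(−10)·(−7) = 210 ≡ 2, so v_2 = 2^{−1} = 7 (mod 13).
  i = 3 (α = 4): (4−2)(4−1)(4−11)(4−8) = 2·3·(−7)·(−4) = 168 ≡ 12, so v_3 = 12^{−1} = 12 (mod 13).
  i = 4 (α = 11): (11−2)(11−1)(11−4)(11−8) = 9·10·7·3 = 1890 ≡ 5, so v_4 = 5^{−1} = 8 (mod 13).
  i = 5 (α = 8): (8−2)(8−1)(8−4)(8−11) = 6·7·4·(−3) = −504 ≡ 3, so v_5 = 3^{−1} = 9 (mod 13).
  v = [3, 7, 12, 8, 9].
Step 2: syndromes of r = [4, 8, 12, 4, 0] (all sums mod 13).
  S_0 = Σ v_i r_i = 3·4 + 7·8 + 12·12 + 8·4 + 9·0 = 244 ≡ 10.
  S_1 = Σ v_i α_i r_i = 3·2·4 + 7·1·8 + 12·4·12 + 8·11·4 + 9·8·0 = 1008 ≡ 7.
  α_i^2 mod 13 = [4, 1, 3, 4, 12].
  S_2 = Σ v_i α_i^2 r_i = 3·4·4 + 7·1·8 + 12·3·12 + 8·4·4 + 9·12·0 = 664 ≡ 1.
  S = (10, 7, 1) ≠ 0, so r is not a codeword (an error is present).
Step 3: locate the error. For a single error e at position i, S_ℓ = v_i·e·α_i^ℓ, so α_err = S_1/S_0.
  S_0^{−1} = 10^{−1} = 4 (mod 13), so α_err = 7·4 = 28 ≡ 2 = α_1. Error position i = 1.
  Consistency check: S_2/S_1 = 1·2 = 2 ≡ 2 = α_err ✓ (single-error assumption holds).
Step 4: error magnitude e = S_0/v_1 = S_0·∏_{j≠1}(α_1 − α_j) = 10·9 = 90 ≡ 12 (mod 13).
Step 5: correct position 1: c_1 = r_1 − e = 4 − 12 ≡ 5 (mod 13). Hence c = [5, 8, 12, 4, 0].
  Check: interpolating c through the α_i gives m(x) = 11 + 10·x (degree < 2) with m(α_i) = c_i for every i, so c is indeed a codeword.


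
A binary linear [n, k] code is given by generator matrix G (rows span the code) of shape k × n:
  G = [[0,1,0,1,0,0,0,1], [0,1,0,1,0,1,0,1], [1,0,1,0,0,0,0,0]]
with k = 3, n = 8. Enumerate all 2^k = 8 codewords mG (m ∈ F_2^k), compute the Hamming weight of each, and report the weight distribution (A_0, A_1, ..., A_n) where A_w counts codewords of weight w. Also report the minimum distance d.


Weight distribution: A_0 = 1, A_1 = 1, A_2 = 1, A_3 = 2, A_4 = 1, A_5 = 1, A_6 = 1. Minimum distance d = 1.

Enumerate all 2^3 = 8 messages m ∈ F_2^3.
For each, compute codeword c = mG in F_2^8, then tally its weight.
  m = 000 → c = 00000000, weight = 0.
  m = 100 → c = 01010001, weight = 3.
  m = 010 → c = 01010101, weight = 4.
  m = 110 → c = 00000100, weight = 1.
  m = 001 → c = 10100000, weight = 2.
  m = 101 → c = 11110001, weight = 5.
  m = 011 → c = 11110101, weight = 6.
  m = 111 → c = 10100100, weight = 3.
Tally weights:
  weight 0: 1 codewords.
  weight 1: 1 codewords.
  weight 2: 1 codewords.
  weight 3: 2 codewords.
  weight 4: 1 codewords.
  weight 5: 1 codewords.
  weight 6: 1 codewords.
Minimum distance d = smallest w > 0 with A_w > 0 = 1.
Sanity: Σ A_w = 8 = 2^3 = 8 ✓.


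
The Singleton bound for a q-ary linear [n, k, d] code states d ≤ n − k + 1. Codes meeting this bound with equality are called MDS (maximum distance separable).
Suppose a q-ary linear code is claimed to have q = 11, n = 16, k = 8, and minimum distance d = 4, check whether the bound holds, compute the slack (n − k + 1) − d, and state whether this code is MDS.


Singleton RHS = n − k + 1 = 9, slack = 5, bound satisfied, not MDS.

Singleton bound: d ≤ n − k + 1.
Here n = 16, k = 8, so n − k + 1 = 9.
Given d = 4, check d ≤ 9: YES.
Slack = (n − k + 1) − d = 5.
The code is NOT MDS (slack = 5 > 0).
Description: the claimed parameters are [16, 8, 4]_11; such a code would be non-MDS.


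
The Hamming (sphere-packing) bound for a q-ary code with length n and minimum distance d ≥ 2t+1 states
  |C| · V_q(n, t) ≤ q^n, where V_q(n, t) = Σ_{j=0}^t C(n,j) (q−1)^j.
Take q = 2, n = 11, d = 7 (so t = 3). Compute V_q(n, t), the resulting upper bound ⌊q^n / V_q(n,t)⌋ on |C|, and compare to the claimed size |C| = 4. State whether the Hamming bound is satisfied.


V_q(n, t) = 232, q^n = 2048, Hamming bound = 8, |C| = 4 ≤ bound (satisfied).

Step 1: Compute V_q(n, t) = Σ_{j=0}^3 C(n, j) (q−1)^j.
  j = 0: C(11,0)·(1)^0 = 1·1 = 1.
  j = 1: C(11,1)·(1)^1 = 11·1 = 11.
  j = 2: C(11,2)·(1)^2 = 55·1 = 55.
  j = 3: C(11,3)·(1)^3 = 165·1 = 165.
  V_q(n, t) = 1 + 11 + 55 + 165 = 232.
Step 2: q^n = 2^11 = 2048.
Step 3: Hamming bound ⌊q^n / V_q(n,t)⌋ = ⌊2048/232⌋ = 8.
Step 4: Compare |C| = 4 to 8: satisfied.
The claimed |C| lies below the Hamming bound.


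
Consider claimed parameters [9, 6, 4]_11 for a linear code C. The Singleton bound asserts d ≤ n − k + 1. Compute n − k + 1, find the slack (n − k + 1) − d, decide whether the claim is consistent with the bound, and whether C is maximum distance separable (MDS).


Singleton RHS = n − k + 1 = 4, slack = 0, bound satisfied, MDS.

Singleton bound: d ≤ n − k + 1.
Here n = 9, k = 6, so n − k + 1 = 4.
Given d = 4, check d ≤ 4: YES.
Slack = (n − k + 1) − d = 0.
The code is MDS (slack = 0).
Description: the claimed parameters are [9, 6, 4]_11; such a code would be MDS (meets Singleton bound).


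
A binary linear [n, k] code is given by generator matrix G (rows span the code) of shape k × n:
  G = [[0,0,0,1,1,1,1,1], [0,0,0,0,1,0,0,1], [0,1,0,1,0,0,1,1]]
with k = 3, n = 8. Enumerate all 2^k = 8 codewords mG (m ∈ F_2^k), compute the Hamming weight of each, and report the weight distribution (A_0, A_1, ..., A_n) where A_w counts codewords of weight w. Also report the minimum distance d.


Weight distribution: A_0 = 1, A_2 = 1, A_3 = 3, A_4 = 2, A_5 = 1. Minimum distance d = 2.

Enumerate all 2^3 = 8 messages m ∈ F_2^3.
For each, compute codeword c = mG in F_2^8, then tally its weight.
  m = 000 → c = 00000000, weight = 0.
  m = 100 → c = 00011111, weight = 5.
  m = 010 → c = 00001001, weight = 2.
  m = 110 → c = 00010110, weight = 3.
  m = 001 → c = 01010011, weight = 4.
  m = 101 → c = 01001100, weight = 3.
  m = 011 → c = 01011010, weight = 4.
  m = 111 → c = 01000101, weight = 3.
Tally weights:
  weight 0: 1 codewords.
  weight 2: 1 codewords.
  weight 3: 3 codewords.
  weight 4: 2 codewords.
  weight 5: 1 codewords.
Minimum distance d = smallest w > 0 with A_w > 0 = 2.
Sanity: Σ A_w = 8 = 2^3 = 8 ✓.


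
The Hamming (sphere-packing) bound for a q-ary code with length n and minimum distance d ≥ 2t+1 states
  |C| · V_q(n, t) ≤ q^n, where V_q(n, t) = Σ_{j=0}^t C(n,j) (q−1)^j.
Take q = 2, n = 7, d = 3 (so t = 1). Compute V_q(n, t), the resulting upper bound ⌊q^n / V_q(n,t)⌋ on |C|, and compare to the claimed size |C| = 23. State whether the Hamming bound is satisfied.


V_q(n, t) = 8, q^n = 128, Hamming bound = 16, |C| = 23 > bound (violated).

Step 1: Compute V_q(n, t) = Σ_{j=0}^1 C(n, j) (q−1)^j.
  j = 0: C(7,0)·(1)^0 = 1·1 = 1.
  j = 1: C(7,1)·(1)^1 = 7·1 = 7.
  V_q(n, t) = 1 + 7 = 8.
Step 2: q^n = 2^7 = 128.
Step 3: Hamming bound ⌊q^n / V_q(n,t)⌋ = ⌊128/8⌋ = 16.
Step 4: Compare |C| = 23 to 16: violated.
The claimed |C| lies above the Hamming bound, so no 2-ary code of length 7 with d ≥ 3 can have 23 codewords.


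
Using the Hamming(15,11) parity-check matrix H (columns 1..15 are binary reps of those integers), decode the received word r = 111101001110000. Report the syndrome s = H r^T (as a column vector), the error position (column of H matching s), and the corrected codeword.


s = (1, 0, 1, 0)^T, error position = 10, corrected codeword c = 111101001010000

Compute s = H r^T mod 2 one row at a time:
  s_1 = 0 + 1 + 1 + 1 + 0 + 0 + 0 + 0 = 3 ≡ 1 (mod 2).
  s_2 = 1 + 0 + 1 + 0 + 0 + 0 + 0 + 0 = 2 ≡ 0 (mod 2).
  s_3 = 1 + 1 + 1 + 0 + 1 + 1 + 0 + 0 = 5 ≡ 1 (mod 2).
  s_4 = 1 + 1 + 0 + 0 + 1 + 1 + 0 + 0 = 4 ≡ 0 (mod 2).
s = (1, 0, 1, 0)^T — this equals column 10 of H (binary 1010), so error is at position 10.
Correct: flip bit 10 of r = 111101001110000 to get c = 111101001010000.


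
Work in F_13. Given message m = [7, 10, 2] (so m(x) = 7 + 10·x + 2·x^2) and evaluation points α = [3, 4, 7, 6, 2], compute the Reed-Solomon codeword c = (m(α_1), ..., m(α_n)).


c = [3, 1, 6, 9, 9]

Message polynomial: m(x) = 7 + 10·x + 2·x^2 (mod 13).
For each evaluation point α_i, compute m(α_i) mod 13:
  α_1 = 3: Horner steps 2 → 3 → 3, so m(3) = 3.
  α_2 = 4: Horner steps 2 → 5 → 1, so m(4) = 1.
  α_3 = 7: Horner steps 2 → 11 → 6, so m(7) = 6.
  α_4 = 6: Horner steps 2 → 9 → 9, so m(6) = 9.
  α_5 = 2: Horner steps 2 → 1 → 9, so m(2) = 9.
Codeword c = [3, 1, 6, 9, 9] ∈ F_13^5.


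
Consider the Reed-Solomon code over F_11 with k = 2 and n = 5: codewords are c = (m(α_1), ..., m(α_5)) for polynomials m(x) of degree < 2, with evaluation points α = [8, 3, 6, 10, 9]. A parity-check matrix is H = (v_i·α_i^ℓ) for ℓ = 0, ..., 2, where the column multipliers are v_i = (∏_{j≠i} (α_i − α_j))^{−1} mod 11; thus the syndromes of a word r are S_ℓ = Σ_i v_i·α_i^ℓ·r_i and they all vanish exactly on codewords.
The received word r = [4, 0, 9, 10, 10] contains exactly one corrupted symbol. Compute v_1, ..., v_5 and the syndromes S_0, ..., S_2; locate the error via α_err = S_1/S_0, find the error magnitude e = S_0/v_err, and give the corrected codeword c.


S = (9, 4, 3), error at position 5, error magnitude e = 3, c = [4, 0, 9, 10, 7].

Step 1: column multipliers v_i = (∏_{j≠i}(α_i − α_j))^{−1} mod 11.
  i = 1 (α = 8): (8−3)(8−6)(8−10)(8−9) = 5·2·(−2)·(−1) = 20 ≡ 9, so v_1 = 9^{−1} = 5 (mod 11).
  i = 2 (α = 3): (3−8)(3−6)(3−10)(3−9) = (−5)·(−3)·(−7)·(−6) = 630 ≡ 3, so v_2 = 3^{−1} = 4 (mod 11).
  i = 3 (α = 6): (6−8)(6−3)(6−10)(6−9) = (−2)·3·(−4)·(−3) = −72 ≡ 5, so v_3 = 5^{−1} = 9 (mod 11).
  i = 4 (α = 10): (10−8)(10−3)(10−6)(10−9) = 2·7·4·1 = 56 ≡ 1, so v_4 = 1^{−1} = 1 (mod 11).
  i = 5 (α = 9): (9−8)(9−3)(9−6)(9−10) = 1·6·3·(−1) = −18 ≡ 4, so v_5 = 4^{−1} = 3 (mod 11).
  v = [5, 4, 9, 1, 3].
Step 2: syndromes of r = [4, 0, 9, 10, 10] (all sums mod 11).
  S_0 = Σ v_i r_i = 5·4 + 4·0 + 9·9 + 1·10 + 3·10 = 141 ≡ 9.
  S_1 = Σ v_i α_i r_i = 5·8·4 + 4·3·0 + 9·6·9 + 1·10·10 + 3·9·10 = 1016 ≡ 4.
  α_i^2 mod 11 = [9, 9, 3, 1, 4].
  S_2 = Σ v_i α_i^2 r_i = 5·9·4 + 4·9·0 + 9·3·9 + 1·1·10 + 3·4·10 = 553 ≡ 3.
  S = (9, 4, 3) ≠ 0, so r is not a codeword (an error is present).
Step 3: locate the error. For a single error e at position i, S_ℓ = v_i·e·α_i^ℓ, so α_err = S_1/S_0.
  S_0^{−1} = 9^{−1} = 5 (mod 11), so α_err = 4·5 = 20 ≡ 9 = α_5. Error position i = 5.
  Consistency check: S_2/S_1 = 3·3 = 9 ≡ 9 = α_err ✓ (single-error assumption holds).
Step 4: error magnitude e = S_0/v_5 = S_0·∏_{j≠5}(α_5 − α_j) = 9·4 = 36 ≡ 3 (mod 11).
Step 5: correct position 5: c_5 = r_5 − e = 10 − 3 ≡ 7 (mod 11). Hence c = [4, 0, 9, 10, 7].
  Check: interpolating c through the α_i gives m(x) = 2 + 3·x (degree < 2) with m(α_i) = c_i for every i, so c is indeed a codeword.


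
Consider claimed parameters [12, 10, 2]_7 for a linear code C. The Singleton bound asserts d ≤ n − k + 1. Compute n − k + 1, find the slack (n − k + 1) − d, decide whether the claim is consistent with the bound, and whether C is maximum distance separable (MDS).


Singleton RHS = n − k + 1 = 3, slack = 1, bound satisfied, not MDS.

Singleton bound: d ≤ n − k + 1.
Here n = 12, k = 10, so n − k + 1 = 3.
Given d = 2, check d ≤ 3: YES.
Slack = (n − k + 1) − d = 1.
The code is NOT MDS (slack = 1 > 0).
Description: the claimed parameters are [12, 10, 2]_7; such a code would be non-MDS.


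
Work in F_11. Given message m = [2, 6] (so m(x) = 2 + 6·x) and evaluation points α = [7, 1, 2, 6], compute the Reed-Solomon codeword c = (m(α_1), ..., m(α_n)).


c = [0, 8, 3, 5]

Message polynomial: m(x) = 2 + 6·x (mod 11).
For each evaluation point α_i, compute m(α_i) mod 11:
  α_1 = 7: Horner steps 6 → 0, so m(7) = 0.
  α_2 = 1: Horner steps 6 → 8, so m(1) = 8.
  α_3 = 2: Horner steps 6 → 3, so m(2) = 3.
  α_4 = 6: Horner steps 6 → 5, so m(6) = 5.
Codeword c = [0, 8, 3, 5] ∈ F_11^4.


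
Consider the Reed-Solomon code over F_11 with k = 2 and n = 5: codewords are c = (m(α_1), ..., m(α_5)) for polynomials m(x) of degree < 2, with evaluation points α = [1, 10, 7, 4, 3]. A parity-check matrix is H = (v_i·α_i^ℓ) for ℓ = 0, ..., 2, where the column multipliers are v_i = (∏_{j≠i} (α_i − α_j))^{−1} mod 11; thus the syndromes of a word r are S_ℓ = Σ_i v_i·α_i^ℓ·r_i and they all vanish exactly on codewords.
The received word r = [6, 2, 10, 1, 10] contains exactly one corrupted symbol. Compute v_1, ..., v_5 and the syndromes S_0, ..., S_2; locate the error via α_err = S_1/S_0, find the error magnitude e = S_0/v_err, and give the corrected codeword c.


S = (9, 8, 1), error at position 3, error magnitude e = 3, c = [6, 2, 7, 1, 10].

Step 1: column multipliers v_i = (∏_{j≠i}(α_i − α_j))^{−1} mod 11.
  i = 1 (α = 1): (1−10)(1−7)(1−4)(1−3) = (−9)·(−6)·(−3)·(−2) = 324 ≡ 5, so v_1 = 5^{−1} = 9 (mod 11).
  i = 2 (α = 10): (10−1)(10−7)(10−4)(10−3) = 9·3·6·7 = 1134 ≡ 1, so v_2 = 1^{−1} = 1 (mod 11).
  i = 3 (α = 7): (7−1)(7−10)(7−4)(7−3) = 6·(−3)·3·4 = −216 ≡ 4, so v_3 = 4^{−1} = 3 (mod 11).
  i = 4 (α = 4): (4−1)(4−10)(4−7)(4−3) = 3·(−6)·(−3)·1 = 54 ≡ 10, so v_4 = 10^{−1} = 10 (mod 11).
  i = 5 (α = 3): (3−1)(3−10)(3−7)(3−4) = 2·(−7)·(−4)·(−1) = −56 ≡ 10, so v_5 = 10^{−1} = 10 (mod 11).
  v = [9, 1, 3, 10, 10].
Step 2: syndromes of r = [6, 2, 10, 1, 10] (all sums mod 11).
  S_0 = Σ v_i r_i = 9·6 + 1·2 + 3·10 + 10·1 + 10·10 = 196 ≡ 9.
  S_1 = Σ v_i α_i r_i = 9·1·6 + 1·10·2 + 3·7·10 + 10·4·1 + 10·3·10 = 624 ≡ 8.
  α_i^2 mod 11 = [1, 1, 5, 5, 9].
  S_2 = Σ v_i α_i^2 r_i = 9·1·6 + 1·1·2 + 3·5·10 + 10·5·1 + 10·9·10 = 1156 ≡ 1.
  S = (9, 8, 1) ≠ 0, so r is not a codeword (an error is present).
Step 3: locate the error. For a single error e at position i, S_ℓ = v_i·e·α_i^ℓ, so α_err = S_1/S_0.
  S_0^{−1} = 9^{−1} = 5 (mod 11), so α_err = 8·5 = 40 ≡ 7 = α_3. Error position i = 3.
  Consistency check: S_2/S_1 = 1·7 = 7 ≡ 7 = α_err ✓ (single-error assumption holds).
Step 4: error magnitude e = S_0/v_3 = S_0·∏_{j≠3}(α_3 − α_j) = 9·4 = 36 ≡ 3 (mod 11).
Step 5: correct position 3: c_3 = r_3 − e = 10 − 3 ≡ 7 (mod 11). Hence c = [6, 2, 7, 1, 10].
  Check: interpolating c through the α_i gives m(x) = 4 + 2·x (degree < 2) with m(α_i) = c_i for every i, so c is indeed a codeword.


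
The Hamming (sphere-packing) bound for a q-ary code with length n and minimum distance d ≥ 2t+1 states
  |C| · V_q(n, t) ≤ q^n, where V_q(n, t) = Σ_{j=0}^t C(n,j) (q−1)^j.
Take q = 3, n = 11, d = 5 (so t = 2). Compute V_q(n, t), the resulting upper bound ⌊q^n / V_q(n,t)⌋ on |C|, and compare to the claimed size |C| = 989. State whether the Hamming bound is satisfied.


V_q(n, t) = 243, q^n = 177147, Hamming bound = 729, |C| = 989 > bound (violated).

Step 1: Compute V_q(n, t) = Σ_{j=0}^2 C(n, j) (q−1)^j.
  j = 0: C(11,0)·(2)^0 = 1·1 = 1.
  j = 1: C(11,1)·(2)^1 = 11·2 = 22.
  j = 2: C(11,2)·(2)^2 = 55·4 = 220.
  V_q(n, t) = 1 + 22 + 220 = 243.
Step 2: q^n = 3^11 = 177147.
Step 3: Hamming bound ⌊q^n / V_q(n,t)⌋ = ⌊177147/243⌋ = 729.
Step 4: Compare |C| = 989 to 729: violated.
The claimed |C| lies above the Hamming bound, so no 3-ary code of length 11 with d ≥ 5 can have 989 codewords.


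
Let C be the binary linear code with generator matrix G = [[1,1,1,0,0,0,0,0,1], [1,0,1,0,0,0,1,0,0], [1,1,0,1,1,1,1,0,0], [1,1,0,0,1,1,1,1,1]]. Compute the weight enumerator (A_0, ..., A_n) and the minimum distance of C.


Weight distribution: A_0 = 1, A_3 = 3, A_4 = 3, A_5 = 4, A_6 = 4, A_7 = 1. Minimum distance d = 3.

Enumerate all 2^4 = 16 messages m ∈ F_2^4.
For each, compute codeword c = mG in F_2^9, then tally its weight.
  m = 0000 → c = 000000000, weight = 0.
  m = 1000 → c = 111000001, weight = 4.
  m = 0100 → c = 101000100, weight = 3.
  m = 1100 → c = 010000101, weight = 3.
  m = 0010 → c = 110111100, weight = 6.
  m = 1010 → c = 001111101, weight = 6.
  m = 0110 → c = 011111000, weight = 5.
  m = 1110 → c = 100111001, weight = 5.
  m = 0001 → c = 110011111, weight = 7.
  m = 1001 → c = 001011110, weight = 5.
  m = 0101 → c = 011011011, weight = 6.
  m = 1101 → c = 100011010, weight = 4.
  m = 0011 → c = 000100011, weight = 3.
  m = 1011 → c = 111100010, weight = 5.
  m = 0111 → c = 101100111, weight = 6.
  m = 1111 → c = 010100110, weight = 4.
Tally weights:
  weight 0: 1 codewords.
  weight 3: 3 codewords.
  weight 4: 3 codewords.
  weight 5: 4 codewords.
  weight 6: 4 codewords.
  weight 7: 1 codewords.
Minimum distance d = smallest w > 0 with A_w > 0 = 3.
Sanity: Σ A_w = 16 = 2^4 = 16 ✓.


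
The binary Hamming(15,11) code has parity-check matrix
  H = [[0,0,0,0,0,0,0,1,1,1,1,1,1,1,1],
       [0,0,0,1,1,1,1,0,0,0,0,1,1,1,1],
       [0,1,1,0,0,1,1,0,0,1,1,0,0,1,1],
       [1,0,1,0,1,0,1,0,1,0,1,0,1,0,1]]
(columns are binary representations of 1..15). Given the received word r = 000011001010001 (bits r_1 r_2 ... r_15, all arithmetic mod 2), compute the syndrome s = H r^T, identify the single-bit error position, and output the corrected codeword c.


s = (1, 1, 1, 0)^T, error position = 14, corrected codeword c = 000011001010011

Compute s = H r^T mod 2 one row at a time:
  s_1 = 0 + 1 + 0 + 1 + 0 + 0 + 0 + 1 = 3 ≡ 1 (mod 2).
  s_2 = 0 + 1 + 1 + 0 + 0 + 0 + 0 + 1 = 3 ≡ 1 (mod 2).
  s_3 = 0 + 0 + 1 + 0 + 0 + 1 + 0 + 1 = 3 ≡ 1 (mod 2).
  s_4 = 0 + 0 + 1 + 0 + 1 + 1 + 0 + 1 = 4 ≡ 0 (mod 2).
s = (1, 1, 1, 0)^T — this equals column 14 of H (binary 1110), so error is at position 14.
Correct: flip bit 14 of r = 000011001010001 to get c = 000011001010011.


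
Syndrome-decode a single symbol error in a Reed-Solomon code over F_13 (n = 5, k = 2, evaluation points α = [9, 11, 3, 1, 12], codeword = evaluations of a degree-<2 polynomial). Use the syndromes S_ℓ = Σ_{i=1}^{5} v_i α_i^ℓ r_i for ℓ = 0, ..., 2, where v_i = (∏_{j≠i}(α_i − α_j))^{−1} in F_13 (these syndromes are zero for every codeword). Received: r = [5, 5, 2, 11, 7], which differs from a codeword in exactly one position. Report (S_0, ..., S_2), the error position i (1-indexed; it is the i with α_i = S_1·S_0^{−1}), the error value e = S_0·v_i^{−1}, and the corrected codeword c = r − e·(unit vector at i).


S = (2, 5, 6), error at position 1, error magnitude e = 4, c = [1, 5, 2, 11, 7].

Step 1: column multipliers v_i = (∏_{j≠i}(α_i − α_j))^{−1} mod 13.
  i = 1 (α = 9): (9−11)(9−3)(9−1)(9−12) = (−2)·6·8·(−3) = 288 ≡ 2, so v_1 = 2^{−1} = 7 (mod 13).
  i = 2 (α = 11): (11−9)(11−3)(11−1)(11−12) = 2·8·10·(−1) = −160 ≡ 9, so v_2 = 9^{−1} = 3 (mod 13).
  i = 3 (α = 3): (3−9)(3−11)(3−1)(3−12) = (−6)·(−8)·2·(−9) = −864 ≡ 7, so v_3 = 7^{−1} = 2 (mod 13).
  i = 4 (α = 1): (1−9)(1−11)(1−3)(1−12) = (−8)·(−10)·(−2)·(−11) = 1760 ≡ 5, so v_4 = 5^{−1} = 8 (mod 13).
  i = 5 (α = 12): (12−9)(12−11)(12−3)(12−1) = 3·1·9·11 = 297 ≡ 11, so v_5 = 11^{−1} = 6 (mod 13).
  v = [7, 3, 2, 8, 6].
Step 2: syndromes of r = [5, 5, 2, 11, 7] (all sums mod 13).
  S_0 = Σ v_i r_i = 7·5 + 3·5 + 2·2 + 8·11 + 6·7 = 184 ≡ 2.
  S_1 = Σ v_i α_i r_i = 7·9·5 + 3·11·5 + 2·3·2 + 8·1·11 + 6·12·7 = 1084 ≡ 5.
  α_i^2 mod 13 = [3, 4, 9, 1, 1].
  S_2 = Σ v_i α_i^2 r_i = 7·3·5 + 3·4·5 + 2·9·2 + 8·1·11 + 6·1·7 = 331 ≡ 6.
  S = (2, 5, 6) ≠ 0, so r is not a codeword (an error is present).
Step 3: locate the error. For a single error e at position i, S_ℓ = v_i·e·α_i^ℓ, so α_err = S_1/S_0.
  S_0^{−1} = 2^{−1} = 7 (mod 13), so α_err = 5·7 = 35 ≡ 9 = α_1. Error position i = 1.
  Consistency check: S_2/S_1 = 6·8 = 48 ≡ 9 = α_err ✓ (single-error assumption holds).
Step 4: error magnitude e = S_0/v_1 = S_0·∏_{j≠1}(α_1 − α_j) = 2·2 = 4 ≡ 4 (mod 13).
Step 5: correct position 1: c_1 = r_1 − e = 5 − 4 ≡ 1 (mod 13). Hence c = [1, 5, 2, 11, 7].
  Check: interpolating c through the α_i gives m(x) = 9 + 2·x (degree < 2) with m(α_i) = c_i for every i, so c is indeed a codeword.


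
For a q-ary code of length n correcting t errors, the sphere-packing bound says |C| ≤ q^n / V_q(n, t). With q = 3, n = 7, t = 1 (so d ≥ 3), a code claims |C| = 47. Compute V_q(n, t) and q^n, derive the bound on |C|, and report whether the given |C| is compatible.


V_q(n, t) = 15, q^n = 2187, Hamming bound = 145, |C| = 47 ≤ bound (satisfied).

Step 1: Compute V_q(n, t) = Σ_{j=0}^1 C(n, j) (q−1)^j.
  j = 0: C(7,0)·(2)^0 = 1·1 = 1.
  j = 1: C(7,1)·(2)^1 = 7·2 = 14.
  V_q(n, t) = 1 + 14 = 15.
Step 2: q^n = 3^7 = 2187.
Step 3: Hamming bound ⌊q^n / V_q(n,t)⌋ = ⌊2187/15⌋ = 145.
Step 4: Compare |C| = 47 to 145: satisfied.
The claimed |C| lies below the Hamming bound.


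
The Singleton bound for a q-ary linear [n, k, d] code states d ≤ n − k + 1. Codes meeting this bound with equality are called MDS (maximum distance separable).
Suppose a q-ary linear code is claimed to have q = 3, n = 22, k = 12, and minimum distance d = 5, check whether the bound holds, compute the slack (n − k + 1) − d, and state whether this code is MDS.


Singleton RHS = n − k + 1 = 11, slack = 6, bound satisfied, not MDS.

Singleton bound: d ≤ n − k + 1.
Here n = 22, k = 12, so n − k + 1 = 11.
Given d = 5, check d ≤ 11: YES.
Slack = (n − k + 1) − d = 6.
The code is NOT MDS (slack = 6 > 0).
Description: the claimed parameters are [22, 12, 5]_3; such a code would be non-MDS.


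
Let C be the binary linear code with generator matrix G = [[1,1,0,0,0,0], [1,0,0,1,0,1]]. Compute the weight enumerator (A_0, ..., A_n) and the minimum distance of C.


Weight distribution: A_0 = 1, A_2 = 1, A_3 = 2. Minimum distance d = 2.

Enumerate all 2^2 = 4 messages m ∈ F_2^2.
For each, compute codeword c = mG in F_2^6, then tally its weight.
  m = 00 → c = 000000, weight = 0.
  m = 10 → c = 110000, weight = 2.
  m = 01 → c = 100101, weight = 3.
  m = 11 → c = 010101, weight = 3.
Tally weights:
  weight 0: 1 codewords.
  weight 2: 1 codewords.
  weight 3: 2 codewords.
Minimum distance d = smallest w > 0 with A_w > 0 = 2.
Sanity: Σ A_w = 4 = 2^2 = 4 ✓.


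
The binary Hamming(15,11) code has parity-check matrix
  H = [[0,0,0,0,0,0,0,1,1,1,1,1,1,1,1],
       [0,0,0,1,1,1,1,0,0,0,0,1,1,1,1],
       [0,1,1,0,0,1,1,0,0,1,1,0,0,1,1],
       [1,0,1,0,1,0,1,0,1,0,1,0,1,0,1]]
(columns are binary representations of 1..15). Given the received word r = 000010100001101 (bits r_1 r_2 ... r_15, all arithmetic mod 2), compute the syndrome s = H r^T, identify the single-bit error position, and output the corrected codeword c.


s = (1, 1, 0, 0)^T, error position = 12, corrected codeword c = 000010100000101

Compute s = H r^T mod 2 one row at a time:
  s_1 = 0 + 0 + 0 + 0 + 1 + 1 + 0 + 1 = 3 ≡ 1 (mod 2).
  s_2 = 0 + 1 + 0 + 1 + 1 + 1 + 0 + 1 = 5 ≡ 1 (mod 2).
  s_3 = 0 + 0 + 0 + 1 + 0 + 0 + 0 + 1 = 2 ≡ 0 (mod 2).
  s_4 = 0 + 0 + 1 + 1 + 0 + 0 + 1 + 1 = 4 ≡ 0 (mod 2).
s = (1, 1, 0, 0)^T — this equals column 12 of H (binary 1100), so error is at position 12.
Correct: flip bit 12 of r = 000010100001101 to get c = 000010100000101.


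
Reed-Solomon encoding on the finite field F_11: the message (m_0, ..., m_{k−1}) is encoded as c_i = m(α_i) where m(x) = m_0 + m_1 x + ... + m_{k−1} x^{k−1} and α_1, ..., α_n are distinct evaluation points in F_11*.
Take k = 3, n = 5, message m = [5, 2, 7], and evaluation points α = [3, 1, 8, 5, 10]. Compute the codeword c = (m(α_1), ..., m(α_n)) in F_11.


c = [8, 3, 7, 3, 10]

Message polynomial: m(x) = 5 + 2·x + 7·x^2 (mod 11).
For each evaluation point α_i, compute m(α_i) mod 11:
  α_1 = 3: Horner steps 7 → 1 → 8, so m(3) = 8.
  α_2 = 1: Horner steps 7 → 9 → 3, so m(1) = 3.
  α_3 = 8: Horner steps 7 → 3 → 7, so m(8) = 7.
  α_4 = 5: Horner steps 7 → 4 → 3, so m(5) = 3.
  α_5 = 10: Horner steps 7 → 6 → 10, so m(10) = 10.
Codeword c = [8, 3, 7, 3, 10] ∈ F_11^5.


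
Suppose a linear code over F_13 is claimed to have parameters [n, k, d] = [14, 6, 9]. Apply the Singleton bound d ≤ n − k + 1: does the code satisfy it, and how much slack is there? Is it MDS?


Singleton RHS = n − k + 1 = 9, slack = 0, bound satisfied, MDS.

Singleton bound: d ≤ n − k + 1.
Here n = 14, k = 6, so n − k + 1 = 9.
Given d = 9, check d ≤ 9: YES.
Slack = (n − k + 1) − d = 0.
The code is MDS (slack = 0).
Description: the claimed parameters are [14, 6, 9]_13; such a code would be MDS (meets Singleton bound).


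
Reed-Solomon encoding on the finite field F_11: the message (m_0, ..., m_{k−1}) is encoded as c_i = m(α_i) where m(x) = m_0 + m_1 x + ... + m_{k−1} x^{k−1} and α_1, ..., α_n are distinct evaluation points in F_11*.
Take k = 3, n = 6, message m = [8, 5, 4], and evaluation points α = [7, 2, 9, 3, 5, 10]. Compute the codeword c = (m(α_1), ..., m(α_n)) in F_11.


c = [8, 1, 3, 4, 1, 7]

Message polynomial: m(x) = 8 + 5·x + 4·x^2 (mod 11).
For each evaluation point α_i, compute m(α_i) mod 11:
  α_1 = 7: Horner steps 4 → 0 → 8, so m(7) = 8.
  α_2 = 2: Horner steps 4 → 2 → 1, so m(2) = 1.
  α_3 = 9: Horner steps 4 → 8 → 3, so m(9) = 3.
  α_4 = 3: Horner steps 4 → 6 → 4, so m(3) = 4.
  α_5 = 5: Horner steps 4 → 3 → 1, so m(5) = 1.
  α_6 = 10: Horner steps 4 → 1 → 7, so m(10) = 7.
Codeword c = [8, 1, 3, 4, 1, 7] ∈ F_11^6.


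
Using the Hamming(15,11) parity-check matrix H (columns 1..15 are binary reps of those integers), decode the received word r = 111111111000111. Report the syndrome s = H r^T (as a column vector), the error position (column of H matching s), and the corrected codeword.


s = (1, 1, 0, 1)^T, error position = 13, corrected codeword c = 111111111000011

Compute s = H r^T mod 2 one row at a time:
  s_1 = 1 + 1 + 0 + 0 + 0 + 1 + 1 + 1 = 5 ≡ 1 (mod 2).
  s_2 = 1 + 1 + 1 + 1 + 0 + 1 + 1 + 1 = 7 ≡ 1 (mod 2).
  s_3 = 1 + 1 + 1 + 1 + 0 + 0 + 1 + 1 = 6 ≡ 0 (mod 2).
  s_4 = 1 + 1 + 1 + 1 + 1 + 0 + 1 + 1 = 7 ≡ 1 (mod 2).
s = (1, 1, 0, 1)^T — this equals column 13 of H (binary 1101), so error is at position 13.
Correct: flip bit 13 of r = 111111111000111 to get c = 111111111000011.


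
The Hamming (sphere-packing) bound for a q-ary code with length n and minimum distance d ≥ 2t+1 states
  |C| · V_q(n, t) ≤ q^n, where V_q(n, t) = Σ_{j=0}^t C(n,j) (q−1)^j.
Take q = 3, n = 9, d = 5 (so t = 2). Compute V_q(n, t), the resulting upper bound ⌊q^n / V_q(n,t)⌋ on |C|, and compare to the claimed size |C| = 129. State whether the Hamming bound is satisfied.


V_q(n, t) = 163, q^n = 19683, Hamming bound = 120, |C| = 129 > bound (violated).

Step 1: Compute V_q(n, t) = Σ_{j=0}^2 C(n, j) (q−1)^j.
  j = 0: C(9,0)·(2)^0 = 1·1 = 1.
  j = 1: C(9,1)·(2)^1 = 9·2 = 18.
  j = 2: C(9,2)·(2)^2 = 36·4 = 144.
  V_q(n, t) = 1 + 18 + 144 = 163.
Step 2: q^n = 3^9 = 19683.
Step 3: Hamming bound ⌊q^n / V_q(n,t)⌋ = ⌊19683/163⌋ = 120.
Step 4: Compare |C| = 129 to 120: violated.
The claimed |C| lies above the Hamming bound, so no 3-ary code of length 9 with d ≥ 5 can have 129 codewords.


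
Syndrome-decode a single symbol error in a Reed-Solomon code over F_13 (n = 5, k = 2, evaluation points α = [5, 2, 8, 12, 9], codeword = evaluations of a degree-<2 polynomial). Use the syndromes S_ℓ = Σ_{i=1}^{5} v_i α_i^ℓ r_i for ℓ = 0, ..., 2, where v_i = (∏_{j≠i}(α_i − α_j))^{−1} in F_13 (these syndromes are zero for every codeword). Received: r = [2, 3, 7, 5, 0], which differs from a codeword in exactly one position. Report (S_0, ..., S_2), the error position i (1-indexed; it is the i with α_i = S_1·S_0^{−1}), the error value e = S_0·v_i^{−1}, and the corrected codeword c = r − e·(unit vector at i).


S = (7, 1, 2), error at position 2, error magnitude e = 6, c = [2, 10, 7, 5, 0].

Step 1: column multipliers v_i = (∏_{j≠i}(α_i − α_j))^{−1} mod 13.
  i = 1 (α = 5): (5−2)(5−8)(5−12)(5−9) = 3·(−3)·(−7)·(−4) = −252 ≡ 8, so v_1 = 8^{−1} = 5 (mod 13).
  i = 2 (α = 2): (2−5)(2−8)(2−12)(2−9) = (−3)·(−6)·(−10)·(−7) = 1260 ≡ 12, so v_2 = 12^{−1} = 12 (mod 13).
  i = 3 (α = 8): (8−5)(8−2)(8−12)(8−9) = 3·6·(−4)·(−1) = 72 ≡ 7, so v_3 = 7^{−1} = 2 (mod 13).
  i = 4 (α = 12): (12−5)(12−2)(12−8)(12−9) = 7·10·4·3 = 840 ≡ 8, so v_4 = 8^{−1} = 5 (mod 13).
  i = 5 (α = 9): (9−5)(9−2)(9−8)(9−12) = 4·7·1·(−3) = −84 ≡ 7, so v_5 = 7^{−1} = 2 (mod 13).
  v = [5, 12, 2, 5, 2].
Step 2: syndromes of r = [2, 3, 7, 5, 0] (all sums mod 13).
  S_0 = Σ v_i r_i = 5·2 + 12·3 + 2·7 + 5·5 + 2·0 = 85 ≡ 7.
  S_1 = Σ v_i α_i r_i = 5·5·2 + 12·2·3 + 2·8·7 + 5·12·5 + 2·9·0 = 534 ≡ 1.
  α_i^2 mod 13 = [12, 4, 12, 1, 3].
  S_2 = Σ v_i α_i^2 r_i = 5·12·2 + 12·4·3 + 2·12·7 + 5·1·5 + 2·3·0 = 457 ≡ 2.
  S = (7, 1, 2) ≠ 0, so r is not a codeword (an error is present).
Step 3: locate the error. For a single error e at position i, S_ℓ = v_i·e·α_i^ℓ, so α_err = S_1/S_0.
  S_0^{−1} = 7^{−1} = 2 (mod 13), so α_err = 1·2 = 2 ≡ 2 = α_2. Error position i = 2.
  Consistency check: S_2/S_1 = 2·1 = 2 ≡ 2 = α_err ✓ (single-error assumption holds).
Step 4: error magnitude e = S_0/v_2 = S_0·∏_{j≠2}(α_2 − α_j) = 7·12 = 84 ≡ 6 (mod 13).
Step 5: correct position 2: c_2 = r_2 − e = 3 − 6 ≡ 10 (mod 13). Hence c = [2, 10, 7, 5, 0].
  Check: interpolating c through the α_i gives m(x) = 11 + 6·x (degree < 2) with m(α_i) = c_i for every i, so c is indeed a codeword.


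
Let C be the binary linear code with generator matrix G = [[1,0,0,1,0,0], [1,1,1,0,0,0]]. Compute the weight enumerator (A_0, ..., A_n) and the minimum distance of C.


Weight distribution: A_0 = 1, A_2 = 1, A_3 = 2. Minimum distance d = 2.

Enumerate all 2^2 = 4 messages m ∈ F_2^2.
For each, compute codeword c = mG in F_2^6, then tally its weight.
  m = 00 → c = 000000, weight = 0.
  m = 10 → c = 100100, weight = 2.
  m = 01 → c = 111000, weight = 3.
  m = 11 → c = 011100, weight = 3.
Tally weights:
  weight 0: 1 codewords.
  weight 2: 1 codewords.
  weight 3: 2 codewords.
Minimum distance d = smallest w > 0 with A_w > 0 = 2.
Sanity: Σ A_w = 4 = 2^2 = 4 ✓.


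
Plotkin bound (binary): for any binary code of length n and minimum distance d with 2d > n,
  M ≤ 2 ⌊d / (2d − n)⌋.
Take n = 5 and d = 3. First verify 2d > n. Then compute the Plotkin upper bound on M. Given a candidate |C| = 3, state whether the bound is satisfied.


Plotkin bound M ≤ 6; given |C| = 3 ≤ bound (satisfied).

Check applicability: 2d = 6, n = 5.
2d − n = 1 > 0, so Plotkin applies.
Compute d/(2d−n) = 3/1 ≈ 3.0000.
⌊d/(2d−n)⌋ = 3.
Plotkin bound: M ≤ 2·3 = 6.
Given |C| = 3, check: satisfied.
This |C| is below the Plotkin bound.


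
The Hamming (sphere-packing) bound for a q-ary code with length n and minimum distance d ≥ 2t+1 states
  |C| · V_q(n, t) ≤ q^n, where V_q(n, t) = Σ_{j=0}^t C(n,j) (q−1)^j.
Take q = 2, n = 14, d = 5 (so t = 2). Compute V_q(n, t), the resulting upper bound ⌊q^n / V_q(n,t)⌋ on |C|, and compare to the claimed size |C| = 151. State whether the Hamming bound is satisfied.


V_q(n, t) = 106, q^n = 16384, Hamming bound = 154, |C| = 151 ≤ bound (satisfied).

Step 1: Compute V_q(n, t) = Σ_{j=0}^2 C(n, j) (q−1)^j.
  j = 0: C(14,0)·(1)^0 = 1·1 = 1.
  j = 1: C(14,1)·(1)^1 = 14·1 = 14.
  j = 2: C(14,2)·(1)^2 = 91·1 = 91.
  V_q(n, t) = 1 + 14 + 91 = 106.
Step 2: q^n = 2^14 = 16384.
Step 3: Hamming bound ⌊q^n / V_q(n,t)⌋ = ⌊16384/106⌋ = 154.
Step 4: Compare |C| = 151 to 154: satisfied.
The claimed |C| lies below the Hamming bound.


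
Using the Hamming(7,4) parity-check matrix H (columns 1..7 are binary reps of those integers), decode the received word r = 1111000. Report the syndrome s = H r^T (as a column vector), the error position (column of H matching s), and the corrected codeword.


s = (1, 0, 0)^T, error position = 4, corrected codeword c = 1110000

Compute s = H r^T mod 2 one row at a time:
  s_1 = 1 + 0 + 0 + 0 = 1 ≡ 1 (mod 2).
  s_2 = 1 + 1 + 0 + 0 = 2 ≡ 0 (mod 2).
  s_3 = 1 + 1 + 0 + 0 = 2 ≡ 0 (mod 2).
s = (1, 0, 0)^T — this equals column 4 of H (binary 100), so error is at position 4.
Correct: flip bit 4 of r = 1111000 to get c = 1110000.


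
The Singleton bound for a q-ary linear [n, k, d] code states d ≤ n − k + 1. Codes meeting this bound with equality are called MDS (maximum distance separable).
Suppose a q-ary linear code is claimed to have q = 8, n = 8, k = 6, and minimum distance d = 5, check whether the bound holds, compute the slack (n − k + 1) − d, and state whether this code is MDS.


Singleton RHS = n − k + 1 = 3, slack = -2, bound violated (no such code; not MDS).

Singleton bound: d ≤ n − k + 1.
Here n = 8, k = 6, so n − k + 1 = 3.
Given d = 5, check d ≤ 3: NO.
Slack = (n − k + 1) − d = -2.
The slack is negative: d = 5 exceeds n − k + 1 = 3 by 2, so the Singleton bound is violated and no linear [8, 6, 5]_8 code can exist. In particular it is not MDS (MDS requires d = n − k + 1 exactly).
Description: the claimed parameters are [8, 6, 5]_8; such a code would be impossible (violates the Singleton bound).


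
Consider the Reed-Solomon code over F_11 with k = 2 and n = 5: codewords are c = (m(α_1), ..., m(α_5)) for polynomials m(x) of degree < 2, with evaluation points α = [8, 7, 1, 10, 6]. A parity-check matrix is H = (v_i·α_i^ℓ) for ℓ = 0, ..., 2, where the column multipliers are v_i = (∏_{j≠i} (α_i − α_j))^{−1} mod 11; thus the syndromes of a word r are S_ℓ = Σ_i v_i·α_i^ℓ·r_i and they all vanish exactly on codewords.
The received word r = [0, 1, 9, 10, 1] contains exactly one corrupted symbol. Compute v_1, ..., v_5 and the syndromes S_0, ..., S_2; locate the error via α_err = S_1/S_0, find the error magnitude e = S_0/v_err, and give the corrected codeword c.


S = (4, 6, 9), error at position 2, error magnitude e = 6, c = [0, 6, 9, 10, 1].

Step 1: column multipliers v_i = (∏_{j≠i}(α_i − α_j))^{−1} mod 11.
  i = 1 (α = 8): (8−7)(8−1)(8−10)(8−6) = 1·7·(−2)·2 = −28 ≡ 5, so v_1 = 5^{−1} = 9 (mod 11).
  i = 2 (α = 7): (7−8)(7−1)(7−10)(7−6) = (−1)·6·(−3)·1 = 18 ≡ 7, so v_2 = 7^{−1} = 8 (mod 11).
  i = 3 (α = 1): (1−8)(1−7)(1−10)(1−6) = (−7)·(−6)·(−9)·(−5) = 1890 ≡ 9, so v_3 = 9^{−1} = 5 (mod 11).
  i = 4 (α = 10): (10−8)(10−7)(10−1)(10−6) = 2·3·9·4 = 216 ≡ 7, so v_4 = 7^{−1} = 8 (mod 11).
  i = 5 (α = 6): (6−8)(6−7)(6−1)(6−10) = (−2)·(−1)·5·(−4) = −40 ≡ 4, so v_5 = 4^{−1} = 3 (mod 11).
  v = [9, 8, 5, 8, 3].
Step 2: syndromes of r = [0, 1, 9, 10, 1] (all sums mod 11).
  S_0 = Σ v_i r_i = 9·0 + 8·1 + 5·9 + 8·10 + 3·1 = 136 ≡ 4.
  S_1 = Σ v_i α_i r_i = 9·8·0 + 8·7·1 + 5·1·9 + 8·10·10 + 3·6·1 = 919 ≡ 6.
  α_i^2 mod 11 = [9, 5, 1, 1, 3].
  S_2 = Σ v_i α_i^2 r_i = 9·9·0 + 8·5·1 + 5·1·9 + 8·1·10 + 3·3·1 = 174 ≡ 9.
  S = (4, 6, 9) ≠ 0, so r is not a codeword (an error is present).
Step 3: locate the error. For a single error e at position i, S_ℓ = v_i·e·α_i^ℓ, so α_err = S_1/S_0.
  S_0^{−1} = 4^{−1} = 3 (mod 11), so α_err = 6·3 = 18 ≡ 7 = α_2. Error position i = 2.
  Consistency check: S_2/S_1 = 9·2 = 18 ≡ 7 = α_err ✓ (single-error assumption holds).
Step 4: error magnitude e = S_0/v_2 = S_0·∏_{j≠2}(α_2 − α_j) = 4·7 = 28 ≡ 6 (mod 11).
Step 5: correct position 2: c_2 = r_2 − e = 1 − 6 ≡ 6 (mod 11). Hence c = [0, 6, 9, 10, 1].
  Check: interpolating c through the α_i gives m(x) = 4 + 5·x (degree < 2) with m(α_i) = c_i for every i, so c is indeed a codeword.
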